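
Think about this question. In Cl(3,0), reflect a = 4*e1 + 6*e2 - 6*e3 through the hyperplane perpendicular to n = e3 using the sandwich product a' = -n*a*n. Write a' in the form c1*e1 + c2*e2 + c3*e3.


Reflection formula: a' = -n*a*n, with n = e3 (unit vector, n^2 = 1).
For reflection through hyperplane perp to e3:
The component along e3 flips sign, others stay.
a = (4, 6, -6)
a' = (4, 6, 6)
a' = 4*e1 + 6*e2 + 6*e3


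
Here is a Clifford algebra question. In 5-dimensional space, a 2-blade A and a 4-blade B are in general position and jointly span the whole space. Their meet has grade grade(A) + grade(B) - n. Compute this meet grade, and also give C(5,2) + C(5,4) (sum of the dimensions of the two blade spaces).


Meet grade = grade(A) + grade(B) - n
= 2 + 4 - 5 = 1
C(5,2) = 10
C(5,4) = 5
dim_A + dim_B = 10 + 5 = 15


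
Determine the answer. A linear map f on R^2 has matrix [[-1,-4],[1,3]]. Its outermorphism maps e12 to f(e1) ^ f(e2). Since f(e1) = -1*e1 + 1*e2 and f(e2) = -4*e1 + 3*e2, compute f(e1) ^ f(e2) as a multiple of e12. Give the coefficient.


The outermorphism of a linear map f sends e1^e2 to f(e1)^f(e2).
f(e1) = -1*e1 + 1*e2
f(e2) = -4*e1 + 3*e2
f(e1) ^ f(e2) = (-1*e1 + 1*e2) ^ (-4*e1 + 3*e2)
= (-1)*3*e12 + 1*(-4)*e21
= (-3 - (-4))*e12
= 1*e12
Coefficient = 1


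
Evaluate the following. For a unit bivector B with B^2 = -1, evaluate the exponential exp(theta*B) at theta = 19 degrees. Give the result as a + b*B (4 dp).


For a unit bivector B with B^2 = -1, the exponential series gives
e^(theta*B) = cos(theta) + sin(theta)*B (the GA analogue of Euler's formula).
theta = 19 degrees = 0.331613 rad
cos(19 deg) = 0.9455
sin(19 deg) = 0.3256
exp(theta*B) = 0.9455 + 0.3256*B


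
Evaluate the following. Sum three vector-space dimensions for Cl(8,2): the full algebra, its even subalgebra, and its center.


n = 8 + 2 = 10
Total dim = 2^10 = 1024
Even subalgebra dim = 2^9 = 512
n is even, so center dim = 1
Sum = 1024 + 512 + 1 = 1537


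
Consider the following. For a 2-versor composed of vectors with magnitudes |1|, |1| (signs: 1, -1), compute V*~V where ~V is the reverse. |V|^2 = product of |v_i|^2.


Each vector v_i has |v_i|^2 = s_i^2
Squared scales: 1^2 = 1, (-1)^2 = 1
|V|^2 = 1 * 1
= 1


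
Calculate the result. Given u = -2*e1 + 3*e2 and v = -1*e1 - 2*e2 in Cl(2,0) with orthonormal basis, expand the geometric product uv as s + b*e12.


Expand: (-2*e1 + 3*e2)(-1*e1 - 2*e2)
= (-2)*(-1)*e1e1 + (-2)*(-2)*e1e2 + 3*(-1)*e2e1 + 3*(-2)*e2e2
Using e1^2 = e2^2 = 1, e2e1 = -e1e2:
Scalar part s = (-2)*(-1) + 3*(-2) = 2 + (-6) = -4
Bivector part b = (-2)*(-2) - 3*(-1) = 4 - (-3) = 7
uv = -4 + 7*e12


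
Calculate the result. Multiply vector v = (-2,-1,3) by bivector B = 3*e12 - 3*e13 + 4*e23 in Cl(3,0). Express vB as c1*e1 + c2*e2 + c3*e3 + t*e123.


vB has grade-1 (vector) and grade-3 (trivector) parts: vB = (v _| B) + (v ^ B).
Vector part <vB>_1:
  e1: -v2*b12 - v3*b13 = -(-1)*(3) - (3)*(-3) = 12
  e2: v1*b12 - v3*b23 = (-2)*(3) - (3)*(4) = -18
  e3: v1*b13 + v2*b23 = (-2)*(-3) + (-1)*(4) = 2
Trivector part <vB>_3:
  e123: v1*b23 - v2*b13 + v3*b12 = (-2)*(4) - (-1)*(-3) + (3)*(3) = -2
vB = 12*e1 - 18*e2 + 2*e3 - 2*e123


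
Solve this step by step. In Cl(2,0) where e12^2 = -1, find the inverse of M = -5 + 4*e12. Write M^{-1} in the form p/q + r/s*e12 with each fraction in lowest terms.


M = -5 + 4*e12, where e12^2 = -1.
Since M commutes with its reverse ~M = a - b*e12, M * ~M = a^2 - b^2*e12^2 = a^2 + b^2.
So M^{-1} = ~M / (a^2 + b^2) = (a - b*e12)/(a^2 + b^2).
a^2 + b^2 = 25 + 16 = 41
Scalar part = -5/41 = -5/41
Bivector coeff = -4/41 = -4/41
M^{-1} = -5/41 - 4/41*e12


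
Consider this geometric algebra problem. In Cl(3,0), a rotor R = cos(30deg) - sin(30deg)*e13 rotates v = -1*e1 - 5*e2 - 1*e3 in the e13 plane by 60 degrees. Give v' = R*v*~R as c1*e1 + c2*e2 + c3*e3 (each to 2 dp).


Rotor R = cos(30deg) - sin(30deg)*e13
Rotation angle theta = 2 * 30 = 60 degrees in the e13 plane (e1 -> e3).
The component perpendicular to the plane (e2) is invariant: v'_2 = v2 = -5.00
cos(60deg) = 0.5000, sin(60deg) = 0.8660
v'_1 = v1*cos(theta) - v3*sin(theta) = -1*0.5000 - (-1)*0.8660 = 0.37
v'_3 = v1*sin(theta) + v3*cos(theta) = -1*0.8660 + (-1)*0.5000 = -1.37
v' = 0.37*e1 - 5.00*e2 - 1.37*e3


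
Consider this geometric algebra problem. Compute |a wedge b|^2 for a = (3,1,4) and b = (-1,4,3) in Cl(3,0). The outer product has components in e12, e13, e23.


a wedge b = (a1*b2 - a2*b1)*e12 + (a1*b3 - a3*b1)*e13 + (a2*b3 - a3*b2)*e23
e12 coeff: 3*4 - 1*(-1) = 12 - (-1) = 13
e13 coeff: 3*3 - 4*(-1) = 9 - (-4) = 13
e23 coeff: 1*3 - 4*4 = 3 - 16 = -13
|a wedge b|^2 = 13^2 + 13^2 + (-13)^2
= 169 + 169 + 169
= 507


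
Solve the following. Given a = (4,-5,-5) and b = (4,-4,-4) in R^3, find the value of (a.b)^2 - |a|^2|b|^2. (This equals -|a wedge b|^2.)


a . b = 4*4 + (-5)*(-4) + (-5)*(-4)
= 16 + 20 + 20 = 56
|a|^2 = 4^2 + (-5)^2 + (-5)^2 = 66
|b|^2 = 4^2 + (-4)^2 + (-4)^2 = 48
(a.b)^2 = 56^2 = 3136
|a|^2 * |b|^2 = 66 * 48 = 3168
Result = 3136 - 3168 = -32


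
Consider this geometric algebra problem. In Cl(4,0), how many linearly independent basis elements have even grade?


Even subalgebra dimension = 2^(n-1)
n = 4 + 0 = 4
2^(4 - 1) = 2^3 = 8
Verification: sum of C(4,k) for even k = 1 + 6 + 1 = 8
Result = 8


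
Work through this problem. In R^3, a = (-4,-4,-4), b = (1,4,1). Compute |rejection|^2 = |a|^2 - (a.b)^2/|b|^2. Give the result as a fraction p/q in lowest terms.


|a|^2 = (-4)^2 + (-4)^2 + (-4)^2 = 48
|b|^2 = 1^2 + 4^2 + 1^2 = 18
a . b = (-4)*1 + (-4)*4 + (-4)*1 = -24
(a.b)^2 = (-24)^2 = 576
|rej|^2 = 48 - 576/18
= (864 - 576)/18
= 288/18
In lowest terms: 16/1


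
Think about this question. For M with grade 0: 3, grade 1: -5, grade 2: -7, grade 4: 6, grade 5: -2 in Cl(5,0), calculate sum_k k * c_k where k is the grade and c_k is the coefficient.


Grade-weighted sum = sum of grade_k * coefficient_k
0*3 = 0
1*(-5) = -5
2*(-7) = -14
4*6 = 24
5*(-2) = -10
Total = 0 + (-5) + (-14) + 24 + (-10) = -5


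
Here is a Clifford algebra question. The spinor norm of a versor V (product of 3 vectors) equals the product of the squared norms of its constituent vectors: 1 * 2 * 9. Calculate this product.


Spinor norm N(V) = |v1|^2 * |v2|^2 * ... * |v3|^2
= 1 * 2 * 9
Running product: 1, 2, 18
N(V) = 18


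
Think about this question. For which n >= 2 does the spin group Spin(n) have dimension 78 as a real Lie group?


dim Spin(n) = dim so(n) = n(n-1)/2.
Solve n(n-1)/2 = 78, i.e. n^2 - n - 156 = 0.
Discriminant = 1 + 8*78 = 625
n = (1 + sqrt(625))/2 = (1 + 25)/2 = 13


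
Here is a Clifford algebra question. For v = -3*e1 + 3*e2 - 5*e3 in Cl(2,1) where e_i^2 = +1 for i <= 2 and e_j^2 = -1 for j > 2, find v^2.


v^2 = sum of c_i^2 * e_i^2
Positive signature terms (e_i^2 = +1): (-3)^2 + 3^2 = 18
Negative signature terms (e_j^2 = -1): (-5)^2 = 25
v^2 = 18 - 25 = -7


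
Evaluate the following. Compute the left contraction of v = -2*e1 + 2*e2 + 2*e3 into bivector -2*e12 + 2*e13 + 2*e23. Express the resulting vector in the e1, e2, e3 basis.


Left contraction v _| B = <vB>_1 (grade-1 part of the geometric product vB).
Using e1_|e12 = e2, e2_|e12 = -e1, e1_|e13 = e3, e3_|e13 = -e1, e2_|e23 = e3, e3_|e23 = -e2:
e1 coeff: -v2*b12 - v3*b13 = -(2)*(-2) - (2)*(2) = 0
e2 coeff: v1*b12 - v3*b23 = (-2)*(-2) - (2)*(2) = 0
e3 coeff: v1*b13 + v2*b23 = (-2)*(2) + (2)*(2) = 0
v _| B = 0*e1 + 0*e2 + 0*e3


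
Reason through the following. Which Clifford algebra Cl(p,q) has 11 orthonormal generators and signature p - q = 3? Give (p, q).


We need p + q = 11 and p - q = 3.
Adding: 2p = 11 + 3 = 14, so p = 7.
Then q = 11 - 7 = 4.
(p, q) = (7, 4)


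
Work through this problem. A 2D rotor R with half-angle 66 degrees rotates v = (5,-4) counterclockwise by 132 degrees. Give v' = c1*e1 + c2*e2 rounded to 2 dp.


Rotor R = cos(66deg) - sin(66deg)*e12
Rotation angle theta = 2 * 66 = 132 degrees
v' = R*v*~R rotates v by theta.
cos(132deg) = -0.6691, sin(132deg) = 0.7431
v'_1 = 5*cos(132deg) - (-4)*sin(132deg)
= 5*(-0.6691) - (-4)*0.7431
= -0.37
v'_2 = 5*sin(132deg) + (-4)*cos(132deg)
= 5*0.7431 + (-4)*(-0.6691)
= 6.39
v' = -0.37*e1 + 6.39*e2


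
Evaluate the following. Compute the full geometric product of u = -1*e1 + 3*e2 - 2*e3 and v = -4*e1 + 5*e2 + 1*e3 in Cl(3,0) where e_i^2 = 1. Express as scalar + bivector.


In Cl(3,0): e_i^2 = 1, e_ie_j = -e_je_i for i != j.
Scalar part = u . v = (-1)*(-4) + 3*5 + (-2)*1
= 4 + 15 + (-2) = 17
e12 coeff = (-1)*5 - 3*(-4) = -5 - (-12) = 7
e13 coeff = (-1)*1 - (-2)*(-4) = -1 - 8 = -9
e23 coeff = 3*1 - (-2)*5 = 3 - (-10) = 13
uv = 17 + 7*e12 - 9*e13 + 13*e23


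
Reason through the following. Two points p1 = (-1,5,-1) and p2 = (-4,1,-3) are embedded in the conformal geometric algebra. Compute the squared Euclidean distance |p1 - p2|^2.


p1 - p2 = (3, 4, 2)
|p1 - p2|^2 = 3^2 + 4^2 + 2^2
= 9 + 16 + 4
= 29


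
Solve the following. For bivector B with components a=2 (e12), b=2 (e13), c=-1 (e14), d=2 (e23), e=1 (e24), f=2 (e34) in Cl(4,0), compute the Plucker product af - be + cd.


Plucker relation: af - be + cd
a*f = 2*2 = 4
b*e = 2*1 = 2
c*d = (-1)*2 = -2
af - be + cd = 4 - 2 + (-2)
= 0


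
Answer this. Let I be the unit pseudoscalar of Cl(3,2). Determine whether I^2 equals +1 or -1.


The pseudoscalar I = e1...e_n (product of all n generators) of Cl(p,q) satisfies I^2 = (-1)^(q + n(n-1)/2).
p = 3, q = 2, n = p + q = 5
n(n-1)/2 = 5 * 4 / 2 = 10
Exponent = q + n(n-1)/2 = 2 + 10 = 12
I^2 = (-1)^12 = +1


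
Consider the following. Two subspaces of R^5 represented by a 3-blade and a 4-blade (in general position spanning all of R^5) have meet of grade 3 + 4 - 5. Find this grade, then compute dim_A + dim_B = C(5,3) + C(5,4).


Meet grade = grade(A) + grade(B) - n
= 3 + 4 - 5 = 2
C(5,3) = 10
C(5,4) = 5
dim_A + dim_B = 10 + 5 = 15


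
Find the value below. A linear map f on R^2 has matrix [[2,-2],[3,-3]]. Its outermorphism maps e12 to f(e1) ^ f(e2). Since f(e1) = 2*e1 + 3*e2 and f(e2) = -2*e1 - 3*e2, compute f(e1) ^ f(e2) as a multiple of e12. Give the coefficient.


The outermorphism of a linear map f sends e1^e2 to f(e1)^f(e2).
f(e1) = 2*e1 + 3*e2
f(e2) = -2*e1 - 3*e2
f(e1) ^ f(e2) = (2*e1 + 3*e2) ^ (-2*e1 - 3*e2)
= 2*(-3)*e12 + 3*(-2)*e21
= (-6 - (-6))*e12
= 0*e12
Coefficient = 0


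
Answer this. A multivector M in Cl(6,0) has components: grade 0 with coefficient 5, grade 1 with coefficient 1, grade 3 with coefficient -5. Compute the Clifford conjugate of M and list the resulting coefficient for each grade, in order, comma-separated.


Clifford conjugate sign for grade k: (-1)^(k(k+1)/2)
Grade 0: (-1)^(0*1/2) = (-1)^0 = 1, coeff 5 -> 5
Grade 1: (-1)^(1*2/2) = (-1)^1 = -1, coeff 1 -> -1
Grade 3: (-1)^(3*4/2) = (-1)^6 = 1, coeff -5 -> -5
Conjugated coefficients: 5, -1, -5


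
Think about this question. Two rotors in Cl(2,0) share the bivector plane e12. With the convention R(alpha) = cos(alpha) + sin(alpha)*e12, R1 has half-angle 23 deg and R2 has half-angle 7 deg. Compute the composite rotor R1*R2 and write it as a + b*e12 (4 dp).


Same-plane rotors commute and their half-angles add:
R1*R2 = cos(a1 + a2) + sin(a1 + a2)*e12.
a1 + a2 = 23 + 7 = 30 deg
cos(30 deg) = 0.8660
sin(30 deg) = 0.5000
R1*R2 = 0.8660 + 0.5000*e12


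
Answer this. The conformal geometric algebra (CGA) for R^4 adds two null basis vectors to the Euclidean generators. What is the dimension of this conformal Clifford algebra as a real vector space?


The conformal model of R^4 uses Cl(5,1): the 4 Euclidean generators plus two extra orthogonal generators e+ (e+^2 = +1) and e- (e-^2 = -1), from which the null vectors e0, einf are built.
Number of generators m = 4 + 2 = 6.
dim Cl(p,q) = 2^m = 2^6 = 64


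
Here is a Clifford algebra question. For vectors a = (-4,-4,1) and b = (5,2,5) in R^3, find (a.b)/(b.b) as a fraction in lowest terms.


Projection coefficient = (a . b) / (b . b)
a . b = (-4)*5 + (-4)*2 + 1*5
= -20 + (-8) + 5 = -23
b . b = 5^2 + 2^2 + 5^2
= 25 + 4 + 25 = 54
Coefficient = -23/54
In lowest terms: -23/54


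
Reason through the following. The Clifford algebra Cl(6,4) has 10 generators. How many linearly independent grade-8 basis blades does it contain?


Number of grade-k basis blades in Cl(p,q) with n = p + q is C(n, k).
n = 6 + 4 = 10
C(10, 8) = 10! / (8! * 2!)
= 3628800 / (40320 * 2)
= 45


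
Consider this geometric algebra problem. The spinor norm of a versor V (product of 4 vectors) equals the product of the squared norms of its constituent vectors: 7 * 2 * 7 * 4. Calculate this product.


Spinor norm N(V) = |v1|^2 * |v2|^2 * ... * |v4|^2
= 7 * 2 * 7 * 4
Running product: 7, 14, 98, 392
N(V) = 392


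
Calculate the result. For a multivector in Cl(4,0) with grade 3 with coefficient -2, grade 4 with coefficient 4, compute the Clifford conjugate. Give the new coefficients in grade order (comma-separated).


Clifford conjugate sign for grade k: (-1)^(k(k+1)/2)
Grade 3: (-1)^(3*4/2) = (-1)^6 = 1, coeff -2 -> -2
Grade 4: (-1)^(4*5/2) = (-1)^10 = 1, coeff 4 -> 4
Conjugated coefficients: -2, 4


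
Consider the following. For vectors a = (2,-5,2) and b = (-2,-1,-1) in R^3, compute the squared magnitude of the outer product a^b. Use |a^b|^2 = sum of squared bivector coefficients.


a wedge b = (a1*b2 - a2*b1)*e12 + (a1*b3 - a3*b1)*e13 + (a2*b3 - a3*b2)*e23
e12 coeff: 2*(-1) - (-5)*(-2) = -2 - 10 = -12
e13 coeff: 2*(-1) - 2*(-2) = -2 - (-4) = 2
e23 coeff: (-5)*(-1) - 2*(-1) = 5 - (-2) = 7
|a wedge b|^2 = (-12)^2 + 2^2 + 7^2
= 144 + 4 + 49
= 197


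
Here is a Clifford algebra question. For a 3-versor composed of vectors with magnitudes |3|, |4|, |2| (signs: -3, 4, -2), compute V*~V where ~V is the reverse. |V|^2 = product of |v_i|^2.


Each vector v_i has |v_i|^2 = s_i^2
Squared scales: (-3)^2 = 9, 4^2 = 16, (-2)^2 = 4
|V|^2 = 9 * 16 * 4
= 576


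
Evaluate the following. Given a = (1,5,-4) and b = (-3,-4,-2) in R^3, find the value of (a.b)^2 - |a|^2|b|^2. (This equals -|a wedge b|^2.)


a . b = 1*(-3) + 5*(-4) + (-4)*(-2)
= -3 + (-20) + 8 = -15
|a|^2 = 1^2 + 5^2 + (-4)^2 = 42
|b|^2 = (-3)^2 + (-4)^2 + (-2)^2 = 29
(a.b)^2 = (-15)^2 = 225
|a|^2 * |b|^2 = 42 * 29 = 1218
Result = 225 - 1218 = -993


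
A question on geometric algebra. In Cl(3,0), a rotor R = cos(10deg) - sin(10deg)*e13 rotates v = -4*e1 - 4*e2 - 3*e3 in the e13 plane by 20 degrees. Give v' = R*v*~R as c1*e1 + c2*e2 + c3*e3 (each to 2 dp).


Rotor R = cos(10deg) - sin(10deg)*e13
Rotation angle theta = 2 * 10 = 20 degrees in the e13 plane (e1 -> e3).
The component perpendicular to the plane (e2) is invariant: v'_2 = v2 = -4.00
cos(20deg) = 0.9397, sin(20deg) = 0.3420
v'_1 = v1*cos(theta) - v3*sin(theta) = -4*0.9397 - (-3)*0.3420 = -2.73
v'_3 = v1*sin(theta) + v3*cos(theta) = -4*0.3420 + (-3)*0.9397 = -4.19
v' = -2.73*e1 - 4.00*e2 - 4.19*e3


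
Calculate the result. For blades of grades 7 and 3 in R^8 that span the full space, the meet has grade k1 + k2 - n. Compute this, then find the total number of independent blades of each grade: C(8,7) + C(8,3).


Meet grade = grade(A) + grade(B) - n
= 7 + 3 - 8 = 2
C(8,7) = 8
C(8,3) = 56
dim_A + dim_B = 8 + 56 = 64


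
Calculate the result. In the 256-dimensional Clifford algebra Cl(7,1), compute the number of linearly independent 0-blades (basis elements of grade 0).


Number of grade-k basis blades in Cl(p,q) with n = p + q is C(n, k).
n = 7 + 1 = 8
C(8, 0) = 8! / (0! * 8!)
= 40320 / (1 * 40320)
= 1


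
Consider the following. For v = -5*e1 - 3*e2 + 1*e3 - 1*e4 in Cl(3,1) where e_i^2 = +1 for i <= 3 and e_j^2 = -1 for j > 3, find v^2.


v^2 = sum of c_i^2 * e_i^2
Positive signature terms (e_i^2 = +1): (-5)^2 + (-3)^2 + 1^2 = 35
Negative signature terms (e_j^2 = -1): (-1)^2 = 1
v^2 = 35 - 1 = 34


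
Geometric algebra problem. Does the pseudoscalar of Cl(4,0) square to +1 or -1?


The pseudoscalar I = e1...e_n (product of all n generators) of Cl(p,q) satisfies I^2 = (-1)^(q + n(n-1)/2).
p = 4, q = 0, n = p + q = 4
n(n-1)/2 = 4 * 3 / 2 = 6
Exponent = q + n(n-1)/2 = 0 + 6 = 6
I^2 = (-1)^6 = +1


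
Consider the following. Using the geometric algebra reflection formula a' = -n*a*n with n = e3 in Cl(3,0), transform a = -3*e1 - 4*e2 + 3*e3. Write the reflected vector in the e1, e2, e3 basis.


Reflection formula: a' = -n*a*n, with n = e3 (unit vector, n^2 = 1).
For reflection through hyperplane perp to e3:
The component along e3 flips sign, others stay.
a = (-3, -4, 3)
a' = (-3, -4, -3)
a' = -3*e1 - 4*e2 - 3*e3


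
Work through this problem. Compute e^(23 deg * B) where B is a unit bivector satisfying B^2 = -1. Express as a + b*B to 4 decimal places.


For a unit bivector B with B^2 = -1, the exponential series gives
e^(theta*B) = cos(theta) + sin(theta)*B (the GA analogue of Euler's formula).
theta = 23 degrees = 0.401426 rad
cos(23 deg) = 0.9205
sin(23 deg) = 0.3907
exp(theta*B) = 0.9205 + 0.3907*B


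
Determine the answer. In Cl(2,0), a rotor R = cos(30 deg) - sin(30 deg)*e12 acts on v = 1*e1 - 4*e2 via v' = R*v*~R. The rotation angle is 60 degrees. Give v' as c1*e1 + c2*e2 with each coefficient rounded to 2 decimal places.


Rotor R = cos(30deg) - sin(30deg)*e12
Rotation angle theta = 2 * 30 = 60 degrees
v' = R*v*~R rotates v by theta.
cos(60deg) = 0.5000, sin(60deg) = 0.8660
v'_1 = 1*cos(60deg) - (-4)*sin(60deg)
= 1*0.5000 - (-4)*0.8660
= 3.96
v'_2 = 1*sin(60deg) + (-4)*cos(60deg)
= 1*0.8660 + (-4)*0.5000
= -1.13
v' = 3.96*e1 - 1.13*e2


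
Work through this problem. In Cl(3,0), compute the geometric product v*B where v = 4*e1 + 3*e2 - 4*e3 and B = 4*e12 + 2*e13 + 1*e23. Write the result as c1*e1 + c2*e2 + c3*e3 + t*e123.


vB has grade-1 (vector) and grade-3 (trivector) parts: vB = (v _| B) + (v ^ B).
Vector part <vB>_1:
  e1: -v2*b12 - v3*b13 = -(3)*(4) - (-4)*(2) = -4
  e2: v1*b12 - v3*b23 = (4)*(4) - (-4)*(1) = 20
  e3: v1*b13 + v2*b23 = (4)*(2) + (3)*(1) = 11
Trivector part <vB>_3:
  e123: v1*b23 - v2*b13 + v3*b12 = (4)*(1) - (3)*(2) + (-4)*(4) = -18
vB = -4*e1 + 20*e2 + 11*e3 - 18*e123


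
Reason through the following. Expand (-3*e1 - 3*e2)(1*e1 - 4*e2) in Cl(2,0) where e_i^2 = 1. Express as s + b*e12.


Expand: (-3*e1 - 3*e2)(1*e1 - 4*e2)
= (-3)*1*e1e1 + (-3)*(-4)*e1e2 + (-3)*1*e2e1 + (-3)*(-4)*e2e2
Using e1^2 = e2^2 = 1, e2e1 = -e1e2:
Scalar part s = (-3)*1 + (-3)*(-4) = -3 + 12 = 9
Bivector part b = (-3)*(-4) - (-3)*1 = 12 - (-3) = 15
uv = 9 + 15*e12


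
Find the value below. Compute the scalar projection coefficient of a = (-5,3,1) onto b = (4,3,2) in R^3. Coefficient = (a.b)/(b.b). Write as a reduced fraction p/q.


Projection coefficient = (a . b) / (b . b)
a . b = (-5)*4 + 3*3 + 1*2
= -20 + 9 + 2 = -9
b . b = 4^2 + 3^2 + 2^2
= 16 + 9 + 4 = 29
Coefficient = -9/29
In lowest terms: -9/29


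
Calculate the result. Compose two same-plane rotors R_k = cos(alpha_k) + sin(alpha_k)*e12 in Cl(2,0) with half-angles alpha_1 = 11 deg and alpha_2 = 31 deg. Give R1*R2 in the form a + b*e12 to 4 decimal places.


Same-plane rotors commute and their half-angles add:
R1*R2 = cos(a1 + a2) + sin(a1 + a2)*e12.
a1 + a2 = 11 + 31 = 42 deg
cos(42 deg) = 0.7431
sin(42 deg) = 0.6691
R1*R2 = 0.7431 + 0.6691*e12


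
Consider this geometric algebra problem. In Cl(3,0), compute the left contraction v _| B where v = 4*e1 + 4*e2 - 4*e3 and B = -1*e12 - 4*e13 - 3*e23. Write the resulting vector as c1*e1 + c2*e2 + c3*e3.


Left contraction v _| B = <vB>_1 (grade-1 part of the geometric product vB).
Using e1_|e12 = e2, e2_|e12 = -e1, e1_|e13 = e3, e3_|e13 = -e1, e2_|e23 = e3, e3_|e23 = -e2:
e1 coeff: -v2*b12 - v3*b13 = -(4)*(-1) - (-4)*(-4) = -12
e2 coeff: v1*b12 - v3*b23 = (4)*(-1) - (-4)*(-3) = -16
e3 coeff: v1*b13 + v2*b23 = (4)*(-4) + (4)*(-3) = -28
v _| B = -12*e1 - 16*e2 - 28*e3


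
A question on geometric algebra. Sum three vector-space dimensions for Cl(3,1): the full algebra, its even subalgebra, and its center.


n = 3 + 1 = 4
Total dim = 2^4 = 16
Even subalgebra dim = 2^3 = 8
n is even, so center dim = 1
Sum = 16 + 8 + 1 = 25


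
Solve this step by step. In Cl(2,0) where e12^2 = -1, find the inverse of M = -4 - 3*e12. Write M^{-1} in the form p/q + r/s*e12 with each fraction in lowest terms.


M = -4 - 3*e12, where e12^2 = -1.
Since M commutes with its reverse ~M = a - b*e12, M * ~M = a^2 - b^2*e12^2 = a^2 + b^2.
So M^{-1} = ~M / (a^2 + b^2) = (a - b*e12)/(a^2 + b^2).
a^2 + b^2 = 16 + 9 = 25
Scalar part = -4/25 = -4/25
Bivector coeff = 3/25 = 3/25
M^{-1} = -4/25 + 3/25*e12


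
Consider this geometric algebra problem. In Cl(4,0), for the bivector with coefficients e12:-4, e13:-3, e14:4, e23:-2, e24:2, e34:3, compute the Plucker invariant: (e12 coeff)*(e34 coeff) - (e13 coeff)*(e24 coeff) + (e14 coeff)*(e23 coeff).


Plucker relation: af - be + cd
a*f = (-4)*3 = -12
b*e = (-3)*2 = -6
c*d = 4*(-2) = -8
af - be + cd = -12 - (-6) + (-8)
= -14


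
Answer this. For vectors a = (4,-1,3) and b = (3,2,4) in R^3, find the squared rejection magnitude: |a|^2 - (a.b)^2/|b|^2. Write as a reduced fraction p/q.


|a|^2 = 4^2 + (-1)^2 + 3^2 = 26
|b|^2 = 3^2 + 2^2 + 4^2 = 29
a . b = 4*3 + (-1)*2 + 3*4 = 22
(a.b)^2 = 22^2 = 484
|rej|^2 = 26 - 484/29
= (754 - 484)/29
= 270/29
In lowest terms: 270/29


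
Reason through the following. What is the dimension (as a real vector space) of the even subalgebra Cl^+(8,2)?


Even subalgebra dimension = 2^(n-1)
n = 8 + 2 = 10
2^(10 - 1) = 2^9 = 512
Verification: sum of C(10,k) for even k = 1 + 45 + 210 + 210 + 45 + 1 = 512
Result = 512


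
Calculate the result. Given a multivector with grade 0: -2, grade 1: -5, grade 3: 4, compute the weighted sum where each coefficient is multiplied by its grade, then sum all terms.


Grade-weighted sum = sum of grade_k * coefficient_k
0*(-2) = 0
1*(-5) = -5
3*4 = 12
Total = 0 + (-5) + 12 = 7


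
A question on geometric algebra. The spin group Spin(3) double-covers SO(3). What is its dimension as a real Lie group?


Spin(n) double-covers SO(n); both have Lie algebra so(n) of dimension n(n-1)/2.
n = 3
n(n-1) = 3 * 2 = 6
dim Spin(3) = 6/2 = 3


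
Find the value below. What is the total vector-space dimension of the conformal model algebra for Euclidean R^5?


The conformal model of R^5 uses Cl(6,1): the 5 Euclidean generators plus two extra orthogonal generators e+ (e+^2 = +1) and e- (e-^2 = -1), from which the null vectors e0, einf are built.
Number of generators m = 5 + 2 = 7.
dim Cl(p,q) = 2^m = 2^7 = 128


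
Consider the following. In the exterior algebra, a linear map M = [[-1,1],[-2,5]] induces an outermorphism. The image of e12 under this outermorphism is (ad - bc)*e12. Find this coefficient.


The outermorphism of a linear map f sends e1^e2 to f(e1)^f(e2).
f(e1) = -1*e1 - 2*e2
f(e2) = 1*e1 + 5*e2
f(e1) ^ f(e2) = (-1*e1 - 2*e2) ^ (1*e1 + 5*e2)
= (-1)*5*e12 + (-2)*1*e21
= (-5 - (-2))*e12
= -3*e12
Coefficient = -3


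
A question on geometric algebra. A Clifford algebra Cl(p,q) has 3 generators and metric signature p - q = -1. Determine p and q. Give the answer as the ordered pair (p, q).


We need p + q = 3 and p - q = -1.
Adding: 2p = 3 + (-1) = 2, so p = 1.
Then q = 3 - 1 = 2.
(p, q) = (1, 2)


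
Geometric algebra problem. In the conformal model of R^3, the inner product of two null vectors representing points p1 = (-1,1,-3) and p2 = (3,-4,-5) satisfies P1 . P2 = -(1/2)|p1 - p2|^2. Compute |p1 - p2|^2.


p1 - p2 = (-4, 5, 2)
|p1 - p2|^2 = (-4)^2 + 5^2 + 2^2
= 16 + 25 + 4
= 45


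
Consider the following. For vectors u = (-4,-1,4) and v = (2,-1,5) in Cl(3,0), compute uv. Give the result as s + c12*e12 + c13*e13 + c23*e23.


In Cl(3,0): e_i^2 = 1, e_ie_j = -e_je_i for i != j.
Scalar part = u . v = (-4)*2 + (-1)*(-1) + 4*5
= -8 + 1 + 20 = 13
e12 coeff = (-4)*(-1) - (-1)*2 = 4 - (-2) = 6
e13 coeff = (-4)*5 - 4*2 = -20 - 8 = -28
e23 coeff = (-1)*5 - 4*(-1) = -5 - (-4) = -1
uv = 13 + 6*e12 - 28*e13 - 1*e23


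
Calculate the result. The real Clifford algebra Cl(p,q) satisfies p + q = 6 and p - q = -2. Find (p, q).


We need p + q = 6 and p - q = -2.
Adding: 2p = 6 + (-2) = 4, so p = 2.
Then q = 6 - 2 = 4.
(p, q) = (2, 4)


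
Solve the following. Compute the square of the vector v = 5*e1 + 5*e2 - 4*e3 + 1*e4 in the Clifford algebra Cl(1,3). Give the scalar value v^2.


v^2 = sum of c_i^2 * e_i^2
Positive signature terms (e_i^2 = +1): 5^2 = 25
Negative signature terms (e_j^2 = -1): 5^2 + (-4)^2 + 1^2 = 42
v^2 = 25 - 42 = -17


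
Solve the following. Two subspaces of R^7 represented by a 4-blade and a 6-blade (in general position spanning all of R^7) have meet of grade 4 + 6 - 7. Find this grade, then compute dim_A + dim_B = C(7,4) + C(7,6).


Meet grade = grade(A) + grade(B) - n
= 4 + 6 - 7 = 3
C(7,4) = 35
C(7,6) = 7
dim_A + dim_B = 35 + 7 = 42


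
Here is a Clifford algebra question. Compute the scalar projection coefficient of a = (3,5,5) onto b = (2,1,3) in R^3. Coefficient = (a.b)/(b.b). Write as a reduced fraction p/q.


Projection coefficient = (a . b) / (b . b)
a . b = 3*2 + 5*1 + 5*3
= 6 + 5 + 15 = 26
b . b = 2^2 + 1^2 + 3^2
= 4 + 1 + 9 = 14
Coefficient = 26/14
In lowest terms: 13/7


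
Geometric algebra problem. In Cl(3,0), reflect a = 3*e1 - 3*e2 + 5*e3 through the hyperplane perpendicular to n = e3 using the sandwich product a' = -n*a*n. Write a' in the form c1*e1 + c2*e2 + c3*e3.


Reflection formula: a' = -n*a*n, with n = e3 (unit vector, n^2 = 1).
For reflection through hyperplane perp to e3:
The component along e3 flips sign, others stay.
a = (3, -3, 5)
a' = (3, -3, -5)
a' = 3*e1 - 3*e2 - 5*e3


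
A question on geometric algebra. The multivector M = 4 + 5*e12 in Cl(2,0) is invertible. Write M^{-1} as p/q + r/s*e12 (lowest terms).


M = 4 + 5*e12, where e12^2 = -1.
Since M commutes with its reverse ~M = a - b*e12, M * ~M = a^2 - b^2*e12^2 = a^2 + b^2.
So M^{-1} = ~M / (a^2 + b^2) = (a - b*e12)/(a^2 + b^2).
a^2 + b^2 = 16 + 25 = 41
Scalar part = 4/41 = 4/41
Bivector coeff = -5/41 = -5/41
M^{-1} = 4/41 - 5/41*e12


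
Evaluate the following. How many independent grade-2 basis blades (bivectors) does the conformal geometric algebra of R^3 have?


The conformal model of R^3 uses Cl(4,1) with m = 3 + 2 = 5 generators.
Number of grade-2 blades = C(m, 2) = C(5, 2)
= 5*4/2 = 10


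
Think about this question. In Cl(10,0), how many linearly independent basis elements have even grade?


Even subalgebra dimension = 2^(n-1)
n = 10 + 0 = 10
2^(10 - 1) = 2^9 = 512
Verification: sum of C(10,k) for even k = 1 + 45 + 210 + 210 + 45 + 1 = 512
Result = 512


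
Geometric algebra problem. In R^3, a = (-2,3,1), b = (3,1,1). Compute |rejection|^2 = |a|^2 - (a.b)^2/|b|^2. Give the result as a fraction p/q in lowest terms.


|a|^2 = (-2)^2 + 3^2 + 1^2 = 14
|b|^2 = 3^2 + 1^2 + 1^2 = 11
a . b = (-2)*3 + 3*1 + 1*1 = -2
(a.b)^2 = (-2)^2 = 4
|rej|^2 = 14 - 4/11
= (154 - 4)/11
= 150/11
In lowest terms: 150/11


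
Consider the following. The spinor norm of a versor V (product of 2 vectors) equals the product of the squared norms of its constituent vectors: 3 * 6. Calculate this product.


Spinor norm N(V) = |v1|^2 * |v2|^2 * ... * |v2|^2
= 3 * 6
Running product: 3, 18
N(V) = 18


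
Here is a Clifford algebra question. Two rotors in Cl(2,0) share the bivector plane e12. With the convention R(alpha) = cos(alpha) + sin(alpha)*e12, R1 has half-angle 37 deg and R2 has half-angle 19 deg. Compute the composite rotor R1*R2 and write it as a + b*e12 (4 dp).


Same-plane rotors commute and their half-angles add:
R1*R2 = cos(a1 + a2) + sin(a1 + a2)*e12.
a1 + a2 = 37 + 19 = 56 deg
cos(56 deg) = 0.5592
sin(56 deg) = 0.8290
R1*R2 = 0.5592 + 0.8290*e12


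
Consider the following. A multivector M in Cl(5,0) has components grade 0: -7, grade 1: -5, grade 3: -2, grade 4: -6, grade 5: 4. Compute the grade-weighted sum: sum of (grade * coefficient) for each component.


Grade-weighted sum = sum of grade_k * coefficient_k
0*(-7) = 0
1*(-5) = -5
3*(-2) = -6
4*(-6) = -24
5*4 = 20
Total = 0 + (-5) + (-6) + (-24) + 20 = -15


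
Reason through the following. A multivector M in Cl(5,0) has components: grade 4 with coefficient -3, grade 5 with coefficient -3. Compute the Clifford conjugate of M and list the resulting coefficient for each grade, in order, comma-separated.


Clifford conjugate sign for grade k: (-1)^(k(k+1)/2)
Grade 4: (-1)^(4*5/2) = (-1)^10 = 1, coeff -3 -> -3
Grade 5: (-1)^(5*6/2) = (-1)^15 = -1, coeff -3 -> 3
Conjugated coefficients: -3, 3


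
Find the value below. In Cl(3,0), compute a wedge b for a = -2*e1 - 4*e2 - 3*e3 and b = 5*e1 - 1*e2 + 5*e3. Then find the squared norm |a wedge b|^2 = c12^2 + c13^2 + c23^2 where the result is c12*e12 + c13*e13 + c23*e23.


a wedge b = (a1*b2 - a2*b1)*e12 + (a1*b3 - a3*b1)*e13 + (a2*b3 - a3*b2)*e23
e12 coeff: (-2)*(-1) - (-4)*5 = 2 - (-20) = 22
e13 coeff: (-2)*5 - (-3)*5 = -10 - (-15) = 5
e23 coeff: (-4)*5 - (-3)*(-1) = -20 - 3 = -23
|a wedge b|^2 = 22^2 + 5^2 + (-23)^2
= 484 + 25 + 529
= 1038


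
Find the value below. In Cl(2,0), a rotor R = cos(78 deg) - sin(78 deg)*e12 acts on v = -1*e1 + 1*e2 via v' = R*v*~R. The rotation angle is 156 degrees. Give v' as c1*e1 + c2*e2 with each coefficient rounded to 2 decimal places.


Rotor R = cos(78deg) - sin(78deg)*e12
Rotation angle theta = 2 * 78 = 156 degrees
v' = R*v*~R rotates v by theta.
cos(156deg) = -0.9135, sin(156deg) = 0.4067
v'_1 = -1*cos(156deg) - 1*sin(156deg)
= -1*(-0.9135) - 1*0.4067
= 0.51
v'_2 = -1*sin(156deg) + 1*cos(156deg)
= -1*0.4067 + 1*(-0.9135)
= -1.32
v' = 0.51*e1 - 1.32*e2


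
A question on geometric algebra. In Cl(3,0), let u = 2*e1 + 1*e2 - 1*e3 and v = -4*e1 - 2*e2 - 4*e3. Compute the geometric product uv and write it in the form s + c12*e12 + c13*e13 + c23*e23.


In Cl(3,0): e_i^2 = 1, e_ie_j = -e_je_i for i != j.
Scalar part = u . v = 2*(-4) + 1*(-2) + (-1)*(-4)
= -8 + (-2) + 4 = -6
e12 coeff = 2*(-2) - 1*(-4) = -4 - (-4) = 0
e13 coeff = 2*(-4) - (-1)*(-4) = -8 - 4 = -12
e23 coeff = 1*(-4) - (-1)*(-2) = -4 - 2 = -6
uv = -6 + 0*e12 - 12*e13 - 6*e23


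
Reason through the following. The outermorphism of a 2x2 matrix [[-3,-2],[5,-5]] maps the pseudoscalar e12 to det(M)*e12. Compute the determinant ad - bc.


The outermorphism of a linear map f sends e1^e2 to f(e1)^f(e2).
f(e1) = -3*e1 + 5*e2
f(e2) = -2*e1 - 5*e2
f(e1) ^ f(e2) = (-3*e1 + 5*e2) ^ (-2*e1 - 5*e2)
= (-3)*(-5)*e12 + 5*(-2)*e21
= (15 - (-10))*e12
= 25*e12
Coefficient = 25


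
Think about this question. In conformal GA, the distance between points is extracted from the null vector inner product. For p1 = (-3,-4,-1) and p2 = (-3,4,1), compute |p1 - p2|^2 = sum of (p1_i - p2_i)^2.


p1 - p2 = (0, -8, -2)
|p1 - p2|^2 = 0^2 + (-8)^2 + (-2)^2
= 0 + 64 + 4
= 68


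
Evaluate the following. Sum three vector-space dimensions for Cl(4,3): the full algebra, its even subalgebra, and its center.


n = 4 + 3 = 7
Total dim = 2^7 = 128
Even subalgebra dim = 2^6 = 64
n is odd, so center dim = 2
Sum = 128 + 64 + 2 = 194


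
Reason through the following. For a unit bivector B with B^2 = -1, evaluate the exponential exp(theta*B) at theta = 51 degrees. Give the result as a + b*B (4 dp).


For a unit bivector B with B^2 = -1, the exponential series gives
e^(theta*B) = cos(theta) + sin(theta)*B (the GA analogue of Euler's formula).
theta = 51 degrees = 0.890118 rad
cos(51 deg) = 0.6293
sin(51 deg) = 0.7771
exp(theta*B) = 0.6293 + 0.7771*B


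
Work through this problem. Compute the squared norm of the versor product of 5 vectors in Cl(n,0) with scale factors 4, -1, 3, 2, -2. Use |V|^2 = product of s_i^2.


Each vector v_i has |v_i|^2 = s_i^2
Squared scales: 4^2 = 16, (-1)^2 = 1, 3^2 = 9, 2^2 = 4, (-2)^2 = 4
|V|^2 = 16 * 1 * 9 * 4 * 4
= 2304


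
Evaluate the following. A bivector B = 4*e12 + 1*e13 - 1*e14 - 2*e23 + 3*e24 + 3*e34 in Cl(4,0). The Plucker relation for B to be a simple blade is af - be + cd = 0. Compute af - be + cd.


Plucker relation: af - be + cd
a*f = 4*3 = 12
b*e = 1*3 = 3
c*d = (-1)*(-2) = 2
af - be + cd = 12 - 3 + 2
= 11


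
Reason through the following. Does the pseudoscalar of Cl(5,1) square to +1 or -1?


The pseudoscalar I = e1...e_n (product of all n generators) of Cl(p,q) satisfies I^2 = (-1)^(q + n(n-1)/2).
p = 5, q = 1, n = p + q = 6
n(n-1)/2 = 6 * 5 / 2 = 15
Exponent = q + n(n-1)/2 = 1 + 15 = 16
I^2 = (-1)^16 = +1


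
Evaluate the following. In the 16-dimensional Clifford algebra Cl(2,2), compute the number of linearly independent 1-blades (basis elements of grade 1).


Number of grade-k basis blades in Cl(p,q) with n = p + q is C(n, k).
n = 2 + 2 = 4
C(4, 1) = 4! / (1! * 3!)
= 24 / (1 * 6)
= 4


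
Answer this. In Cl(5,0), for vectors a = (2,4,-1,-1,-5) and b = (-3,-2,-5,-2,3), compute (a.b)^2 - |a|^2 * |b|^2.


a . b = 2*(-3) + 4*(-2) + (-1)*(-5) + (-1)*(-2) + (-5)*3
= -6 + (-8) + 5 + 2 + (-15) = -22
|a|^2 = 2^2 + 4^2 + (-1)^2 + (-1)^2 + (-5)^2 = 47
|b|^2 = (-3)^2 + (-2)^2 + (-5)^2 + (-2)^2 + 3^2 = 51
(a.b)^2 = (-22)^2 = 484
|a|^2 * |b|^2 = 47 * 51 = 2397
Result = 484 - 2397 = -1913


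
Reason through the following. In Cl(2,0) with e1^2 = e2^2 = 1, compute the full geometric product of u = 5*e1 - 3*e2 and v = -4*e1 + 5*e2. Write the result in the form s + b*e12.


Expand: (5*e1 - 3*e2)(-4*e1 + 5*e2)
= 5*(-4)*e1e1 + 5*5*e1e2 + (-3)*(-4)*e2e1 + (-3)*5*e2e2
Using e1^2 = e2^2 = 1, e2e1 = -e1e2:
Scalar part s = 5*(-4) + (-3)*5 = -20 + (-15) = -35
Bivector part b = 5*5 - (-3)*(-4) = 25 - 12 = 13
uv = -35 + 13*e12


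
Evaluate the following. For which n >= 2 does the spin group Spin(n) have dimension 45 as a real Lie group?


dim Spin(n) = dim so(n) = n(n-1)/2.
Solve n(n-1)/2 = 45, i.e. n^2 - n - 90 = 0.
Discriminant = 1 + 8*45 = 361
n = (1 + sqrt(361))/2 = (1 + 19)/2 = 10


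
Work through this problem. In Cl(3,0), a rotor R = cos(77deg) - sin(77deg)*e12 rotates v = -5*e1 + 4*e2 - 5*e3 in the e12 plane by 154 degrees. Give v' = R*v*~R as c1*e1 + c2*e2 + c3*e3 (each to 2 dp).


Rotor R = cos(77deg) - sin(77deg)*e12
Rotation angle theta = 2 * 77 = 154 degrees in the e12 plane (e1 -> e2).
The component perpendicular to the plane (e3) is invariant: v'_3 = v3 = -5.00
cos(154deg) = -0.8988, sin(154deg) = 0.4384
v'_1 = v1*cos(theta) - v2*sin(theta) = -5*(-0.8988) - 4*0.4384 = 2.74
v'_2 = v1*sin(theta) + v2*cos(theta) = -5*0.4384 + 4*(-0.8988) = -5.79
v' = 2.74*e1 - 5.79*e2 - 5.00*e3


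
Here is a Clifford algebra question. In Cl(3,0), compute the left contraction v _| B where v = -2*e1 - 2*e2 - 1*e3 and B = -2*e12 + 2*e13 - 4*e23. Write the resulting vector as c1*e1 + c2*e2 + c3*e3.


Left contraction v _| B = <vB>_1 (grade-1 part of the geometric product vB).
Using e1_|e12 = e2, e2_|e12 = -e1, e1_|e13 = e3, e3_|e13 = -e1, e2_|e23 = e3, e3_|e23 = -e2:
e1 coeff: -v2*b12 - v3*b13 = -(-2)*(-2) - (-1)*(2) = -2
e2 coeff: v1*b12 - v3*b23 = (-2)*(-2) - (-1)*(-4) = 0
e3 coeff: v1*b13 + v2*b23 = (-2)*(2) + (-2)*(-4) = 4
v _| B = -2*e1 + 0*e2 + 4*e3


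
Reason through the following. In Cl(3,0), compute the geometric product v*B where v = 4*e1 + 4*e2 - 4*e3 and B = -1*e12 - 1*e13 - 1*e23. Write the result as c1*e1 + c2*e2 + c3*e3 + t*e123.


vB has grade-1 (vector) and grade-3 (trivector) parts: vB = (v _| B) + (v ^ B).
Vector part <vB>_1:
  e1: -v2*b12 - v3*b13 = -(4)*(-1) - (-4)*(-1) = 0
  e2: v1*b12 - v3*b23 = (4)*(-1) - (-4)*(-1) = -8
  e3: v1*b13 + v2*b23 = (4)*(-1) + (4)*(-1) = -8
Trivector part <vB>_3:
  e123: v1*b23 - v2*b13 + v3*b12 = (4)*(-1) - (4)*(-1) + (-4)*(-1) = 4
vB = 0*e1 - 8*e2 - 8*e3 + 4*e123


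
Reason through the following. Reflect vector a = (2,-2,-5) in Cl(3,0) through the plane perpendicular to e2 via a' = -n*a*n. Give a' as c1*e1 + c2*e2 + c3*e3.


Reflection formula: a' = -n*a*n, with n = e2 (unit vector, n^2 = 1).
For reflection through hyperplane perp to e2:
The component along e2 flips sign, others stay.
a = (2, -2, -5)
a' = (2, 2, -5)
a' = 2*e1 + 2*e2 - 5*e3


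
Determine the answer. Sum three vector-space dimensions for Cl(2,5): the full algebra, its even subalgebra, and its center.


n = 2 + 5 = 7
Total dim = 2^7 = 128
Even subalgebra dim = 2^6 = 64
n is odd, so center dim = 2
Sum = 128 + 64 + 2 = 194


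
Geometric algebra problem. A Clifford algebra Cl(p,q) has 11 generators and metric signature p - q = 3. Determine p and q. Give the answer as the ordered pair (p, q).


We need p + q = 11 and p - q = 3.
Adding: 2p = 11 + 3 = 14, so p = 7.
Then q = 11 - 7 = 4.
(p, q) = (7, 4)


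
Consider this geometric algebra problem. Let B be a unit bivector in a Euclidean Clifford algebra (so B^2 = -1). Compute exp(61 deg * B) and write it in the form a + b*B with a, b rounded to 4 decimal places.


For a unit bivector B with B^2 = -1, the exponential series gives
e^(theta*B) = cos(theta) + sin(theta)*B (the GA analogue of Euler's formula).
theta = 61 degrees = 1.064651 rad
cos(61 deg) = 0.4848
sin(61 deg) = 0.8746
exp(theta*B) = 0.4848 + 0.8746*B


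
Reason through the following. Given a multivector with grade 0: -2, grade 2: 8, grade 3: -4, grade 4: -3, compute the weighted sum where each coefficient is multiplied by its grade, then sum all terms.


Grade-weighted sum = sum of grade_k * coefficient_k
0*(-2) = 0
2*8 = 16
3*(-4) = -12
4*(-3) = -12
Total = 0 + 16 + (-12) + (-12) = -8


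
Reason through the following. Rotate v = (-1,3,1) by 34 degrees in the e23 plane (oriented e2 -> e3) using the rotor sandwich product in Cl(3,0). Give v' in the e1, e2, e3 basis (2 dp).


Rotor R = cos(17deg) - sin(17deg)*e23
Rotation angle theta = 2 * 17 = 34 degrees in the e23 plane (e2 -> e3).
The component perpendicular to the plane (e1) is invariant: v'_1 = v1 = -1.00
cos(34deg) = 0.8290, sin(34deg) = 0.5592
v'_2 = v2*cos(theta) - v3*sin(theta) = 3*0.8290 - 1*0.5592 = 1.93
v'_3 = v2*sin(theta) + v3*cos(theta) = 3*0.5592 + 1*0.8290 = 2.51
v' = -1.00*e1 + 1.93*e2 + 2.51*e3


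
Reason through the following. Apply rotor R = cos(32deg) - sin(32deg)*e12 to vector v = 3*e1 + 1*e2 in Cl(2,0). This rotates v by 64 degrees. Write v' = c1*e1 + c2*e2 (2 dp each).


Rotor R = cos(32deg) - sin(32deg)*e12
Rotation angle theta = 2 * 32 = 64 degrees
v' = R*v*~R rotates v by theta.
cos(64deg) = 0.4384, sin(64deg) = 0.8988
v'_1 = 3*cos(64deg) - 1*sin(64deg)
= 3*0.4384 - 1*0.8988
= 0.42
v'_2 = 3*sin(64deg) + 1*cos(64deg)
= 3*0.8988 + 1*0.4384
= 3.13
v' = 0.42*e1 + 3.13*e2


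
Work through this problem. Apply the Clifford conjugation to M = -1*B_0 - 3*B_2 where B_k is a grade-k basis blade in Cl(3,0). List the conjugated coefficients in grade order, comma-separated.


Clifford conjugate sign for grade k: (-1)^(k(k+1)/2)
Grade 0: (-1)^(0*1/2) = (-1)^0 = 1, coeff -1 -> -1
Grade 2: (-1)^(2*3/2) = (-1)^3 = -1, coeff -3 -> 3
Conjugated coefficients: -1, 3


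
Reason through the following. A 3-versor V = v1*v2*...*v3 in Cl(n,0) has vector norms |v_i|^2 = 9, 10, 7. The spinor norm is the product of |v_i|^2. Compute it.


Spinor norm N(V) = |v1|^2 * |v2|^2 * ... * |v3|^2
= 9 * 10 * 7
Running product: 9, 90, 630
N(V) = 630


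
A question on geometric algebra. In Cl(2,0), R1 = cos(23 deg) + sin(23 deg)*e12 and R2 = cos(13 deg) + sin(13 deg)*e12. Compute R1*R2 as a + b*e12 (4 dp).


Same-plane rotors commute and their half-angles add:
R1*R2 = cos(a1 + a2) + sin(a1 + a2)*e12.
a1 + a2 = 23 + 13 = 36 deg
cos(36 deg) = 0.8090
sin(36 deg) = 0.5878
R1*R2 = 0.8090 + 0.5878*e12


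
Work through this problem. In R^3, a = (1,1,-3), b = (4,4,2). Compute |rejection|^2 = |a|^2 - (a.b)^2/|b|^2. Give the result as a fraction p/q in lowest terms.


|a|^2 = 1^2 + 1^2 + (-3)^2 = 11
|b|^2 = 4^2 + 4^2 + 2^2 = 36
a . b = 1*4 + 1*4 + (-3)*2 = 2
(a.b)^2 = 2^2 = 4
|rej|^2 = 11 - 4/36
= (396 - 4)/36
= 392/36
In lowest terms: 98/9


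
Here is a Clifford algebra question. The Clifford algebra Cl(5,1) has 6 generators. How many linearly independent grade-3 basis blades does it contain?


Number of grade-k basis blades in Cl(p,q) with n = p + q is C(n, k).
n = 5 + 1 = 6
C(6, 3) = 6! / (3! * 3!)
= 720 / (6 * 6)
= 20
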